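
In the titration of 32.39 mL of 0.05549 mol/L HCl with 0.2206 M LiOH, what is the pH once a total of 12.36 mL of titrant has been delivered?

12.32

n(acid) = 0.05549 x 0.03239 = 0.001797 mol; n(LiOH) added = 0.2206 x 0.01236 = 0.002727 mol.
Base is in excess by 0.002727 - 0.001797 = 0.0009293 mol in a total volume of 0.04475 L.
[OH^-] = 0.0009293/0.04475 = 0.02077 M, so pOH = 1.68 and pH = 14.00 - 1.68 = 12.32.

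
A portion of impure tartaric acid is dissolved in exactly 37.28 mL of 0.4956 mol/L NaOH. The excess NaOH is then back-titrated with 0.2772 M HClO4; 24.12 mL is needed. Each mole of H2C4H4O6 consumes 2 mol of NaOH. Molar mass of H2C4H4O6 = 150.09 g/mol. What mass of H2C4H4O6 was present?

Total n(NaOH) added = 0.4956 x 0.03728 = 0.01848 mol.
n(HClO4) used = 0.2772 x 0.02412 = 0.006686 mol, which equals the excess n(NaOH).
So n(NaOH) consumed by the sample = 0.01848 - 0.006686 = 0.01179 mol.
n(H2C4H4O6) = 0.01179 / 2 = 0.005895 mol.
mass = 0.005895 mol x 150.09 g/mol = 0.885 g.

0.885 g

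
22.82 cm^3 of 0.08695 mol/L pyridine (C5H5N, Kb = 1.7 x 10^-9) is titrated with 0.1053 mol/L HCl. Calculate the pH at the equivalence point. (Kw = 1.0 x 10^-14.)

3.28

n(C5H5N) = 0.08695 x 0.02282 = 0.001984 mol; V(HCl) at equivalence = 0.001984/0.1053 = 0.01884 L.
At equivalence the base is fully converted to C5H5NH+; total volume = 0.04166 L, so [C5H5NH+] = 0.001984/0.04166 = 0.04762 M.
Ka(C5H5NH+) = Kw/Kb = 1.0e-14 / 1.7 x 10^-9 = 5.88e-6.
[H^+] = sqrt(Ka x [C5H5NH+]) = sqrt(5.88e-6 x 0.04762) = 0.000529 M.
pH = -log(0.000529) = 3.28.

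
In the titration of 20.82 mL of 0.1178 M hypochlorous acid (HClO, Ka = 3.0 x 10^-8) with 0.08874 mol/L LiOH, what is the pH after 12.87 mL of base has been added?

Initial n(HClO) = 0.1178 x 0.02082 = 0.002453 mol.
n(LiOH) added = 0.08874 x 0.01287 = 0.001142 mol, converting that many moles of HClO to ClO-.
Remaining n(HClO) = 0.001311 mol; n(ClO-) = 0.001142 mol.
By Henderson-Hasselbalch, pH = pKa + log([A^-]/[HA]) = 7.52 + log(0.001142/0.001311) = 7.52 + (-0.06) = 7.46.

7.46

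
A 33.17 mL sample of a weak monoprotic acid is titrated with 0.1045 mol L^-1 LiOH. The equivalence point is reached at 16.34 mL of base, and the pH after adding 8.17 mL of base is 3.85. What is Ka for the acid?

8.17 mL is half of the equivalence volume, so this is the half-equivalence point where [HA] = [A^-].
At half-equivalence pH = pKa, so pKa = 3.85.
Ka = 10^(-3.85) = 1.4 x 10^-4.

1.4 x 10^-4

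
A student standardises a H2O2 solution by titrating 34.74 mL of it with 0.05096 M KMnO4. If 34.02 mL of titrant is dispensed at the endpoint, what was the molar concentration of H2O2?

0.125 M

n(KMnO4) = 0.05096 x 0.03402 = 0.001734 mol.
From the balanced equation, 2 mol KMnO4 reacts with 5 mol H2O2, so n(H2O2) = 0.001734 x 5/2 = 0.004334 mol.
[H2O2] = 0.004334 / 0.03474 L = 0.125 M.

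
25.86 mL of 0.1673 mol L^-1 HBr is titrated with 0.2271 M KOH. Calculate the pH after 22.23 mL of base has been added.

12.18

n(acid) = 0.1673 x 0.02586 = 0.004326 mol; n(KOH) added = 0.2271 x 0.02223 = 0.005048 mol.
Base is in excess by 0.005048 - 0.004326 = 0.0007221 mol in a total volume of 0.04809 L.
[OH^-] = 0.0007221/0.04809 = 0.01501 M, so pOH = 1.82 and pH = 14.00 - 1.82 = 12.18.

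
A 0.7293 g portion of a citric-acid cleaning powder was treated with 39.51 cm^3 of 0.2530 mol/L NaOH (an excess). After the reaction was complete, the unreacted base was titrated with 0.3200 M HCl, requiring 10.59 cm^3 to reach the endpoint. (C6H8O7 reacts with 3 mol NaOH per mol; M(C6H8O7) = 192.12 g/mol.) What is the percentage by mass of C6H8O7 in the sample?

58.0%

Total n(NaOH) added = 0.2530 x 0.03951 = 0.009996 mol.
n(HCl) used = 0.3200 x 0.01059 = 0.003389 mol, which equals the excess n(NaOH).
So n(NaOH) consumed by the sample = 0.009996 - 0.003389 = 0.006607 mol.
n(C6H8O7) = 0.006607 / 3 = 0.002202 mol.
mass C6H8O7 = 0.002202 x 192.12 = 0.4231 g, so %C6H8O7 = 0.4231/0.7293 x 100 = 58.0%.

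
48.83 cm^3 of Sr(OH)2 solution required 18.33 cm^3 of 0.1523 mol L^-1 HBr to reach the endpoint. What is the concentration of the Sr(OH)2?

0.0286 M

n(HBr) delivered = 0.1523 x 0.01833 = 0.002792 mol.
The reaction is 1 Sr(OH)2 + 2 HBr, so n(Sr(OH)2) = 0.002792 x 1/2 = 0.001396 mol.
[Sr(OH)2] = 0.001396 mol / 0.04883 L = 0.0286 M.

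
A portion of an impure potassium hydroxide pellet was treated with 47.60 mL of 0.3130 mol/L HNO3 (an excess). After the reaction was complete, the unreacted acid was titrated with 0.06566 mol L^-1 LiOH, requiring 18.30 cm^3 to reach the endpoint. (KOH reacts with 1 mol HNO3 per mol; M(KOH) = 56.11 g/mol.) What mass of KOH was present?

Total n(HNO3) added = 0.3130 x 0.04760 = 0.01490 mol.
n(LiOH) used = 0.06566 x 0.01830 = 0.001202 mol, which equals the excess n(HNO3).
So n(HNO3) consumed by the sample = 0.01490 - 0.001202 = 0.01370 mol.
n(KOH) = 0.01370 / 1 = 0.01370 mol.
mass = 0.01370 mol x 56.11 g/mol = 0.769 g.

0.769 g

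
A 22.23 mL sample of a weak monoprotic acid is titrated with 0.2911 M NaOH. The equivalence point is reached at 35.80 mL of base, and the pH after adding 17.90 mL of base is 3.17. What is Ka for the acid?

17.90 mL is half of the equivalence volume, so this is the half-equivalence point where [HA] = [A^-].
At half-equivalence pH = pKa, so pKa = 3.17.
Ka = 10^(-3.17) = 6.8 x 10^-4.

6.8 x 10^-4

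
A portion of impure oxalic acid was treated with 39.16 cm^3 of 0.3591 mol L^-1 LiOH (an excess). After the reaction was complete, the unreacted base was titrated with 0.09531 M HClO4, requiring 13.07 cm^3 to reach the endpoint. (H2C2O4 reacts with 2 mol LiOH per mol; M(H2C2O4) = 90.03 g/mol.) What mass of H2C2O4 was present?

0.577 g

Total n(LiOH) added = 0.3591 x 0.03916 = 0.01406 mol.
n(HClO4) used = 0.09531 x 0.01307 = 0.001246 mol, which equals the excess n(LiOH).
So n(LiOH) consumed by the sample = 0.01406 - 0.001246 = 0.01282 mol.
n(H2C2O4) = 0.01282 / 2 = 0.006408 mol.
mass = 0.006408 mol x 90.03 g/mol = 0.577 g.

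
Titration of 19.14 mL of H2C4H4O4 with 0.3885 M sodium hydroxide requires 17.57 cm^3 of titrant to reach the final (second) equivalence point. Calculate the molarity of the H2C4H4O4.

0.178 M

n(NaOH) = 0.3885 x 0.01757 = 0.006826 mol.
At the final (second) equivalence point, 2 mol OH^- react per mol H2C4H4O4, so n(H2C4H4O4) = 0.006826 / 2 = 0.003413 mol.
[H2C4H4O4] = 0.003413 / 0.01914 L = 0.178 M.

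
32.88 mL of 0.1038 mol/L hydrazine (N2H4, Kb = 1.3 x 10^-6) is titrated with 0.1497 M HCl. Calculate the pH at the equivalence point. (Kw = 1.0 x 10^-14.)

n(N2H4) = 0.1038 x 0.03288 = 0.003413 mol; V(HCl) at equivalence = 0.003413/0.1497 = 0.02280 L.
At equivalence the base is fully converted to N2H5+; total volume = 0.05568 L, so [N2H5+] = 0.003413/0.05568 = 0.06130 M.
Ka(N2H5+) = Kw/Kb = 1.0e-14 / 1.3 x 10^-6 = 7.69e-9.
[H^+] = sqrt(Ka x [N2H5+]) = sqrt(7.69e-9 x 0.06130) = 2.17e-5 M.
pH = -log(2.17e-5) = 4.66.

4.66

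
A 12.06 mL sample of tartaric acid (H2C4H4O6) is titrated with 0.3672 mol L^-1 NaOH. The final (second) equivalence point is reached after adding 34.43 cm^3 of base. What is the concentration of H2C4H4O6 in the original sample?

0.524 M

n(NaOH) = 0.3672 x 0.03443 = 0.01264 mol.
At the final (second) equivalence point, 2 mol OH^- react per mol H2C4H4O6, so n(H2C4H4O6) = 0.01264 / 2 = 0.006321 mol.
[H2C4H4O6] = 0.006321 / 0.01206 L = 0.524 M.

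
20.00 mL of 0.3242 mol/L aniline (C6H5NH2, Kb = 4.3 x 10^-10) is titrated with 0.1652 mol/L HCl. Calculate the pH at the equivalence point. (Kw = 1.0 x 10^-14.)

n(C6H5NH2) = 0.3242 x 0.02000 = 0.006484 mol; V(HCl) at equivalence = 0.006484/0.1652 = 0.03925 L.
At equivalence the base is fully converted to C6H5NH3+; total volume = 0.05925 L, so [C6H5NH3+] = 0.006484/0.05925 = 0.1094 M.
Ka(C6H5NH3+) = Kw/Kb = 1.0e-14 / 4.3 x 10^-10 = 2.33e-5.
[H^+] = sqrt(Ka x [C6H5NH3+]) = sqrt(2.33e-5 x 0.1094) = 0.00160 M.
pH = -log(0.00160) = 2.80.

2.80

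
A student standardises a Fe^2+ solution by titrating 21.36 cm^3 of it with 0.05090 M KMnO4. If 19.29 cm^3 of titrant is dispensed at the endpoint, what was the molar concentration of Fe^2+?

0.230 M

n(KMnO4) = 0.05090 x 0.01929 = 0.0009819 mol.
From the balanced equation, 1 mol KMnO4 reacts with 5 mol Fe^2+, so n(Fe^2+) = 0.0009819 x 5/1 = 0.004909 mol.
[Fe^2+] = 0.004909 / 0.02136 L = 0.230 M.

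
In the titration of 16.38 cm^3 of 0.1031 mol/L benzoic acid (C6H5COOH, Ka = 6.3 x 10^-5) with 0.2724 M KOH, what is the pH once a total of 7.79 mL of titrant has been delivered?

12.25

n(acid) = 0.1031 x 0.01638 = 0.001689 mol; n(KOH) added = 0.2724 x 0.007790 = 0.002122 mol.
Base is in excess by 0.002122 - 0.001689 = 0.0004332 mol in a total volume of 0.02417 L.
[OH^-] = 0.0004332/0.02417 = 0.01792 M, so pOH = 1.75 and pH = 14.00 - 1.75 = 12.25.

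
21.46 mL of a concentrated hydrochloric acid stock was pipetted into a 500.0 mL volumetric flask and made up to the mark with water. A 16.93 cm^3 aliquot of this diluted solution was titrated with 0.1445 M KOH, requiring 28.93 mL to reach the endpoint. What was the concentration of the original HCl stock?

5.75 M

n(KOH) = 0.1445 x 0.02893 = 0.004180 mol.
n(HCl) in the aliquot = 0.004180 mol.
[diluted HCl] = 0.004180 / 0.01693 = 0.2469 M.
Dilution factor = 500.0/21.46 = 23.30, so [stock] = 0.2469 x 23.30 = 5.75 M.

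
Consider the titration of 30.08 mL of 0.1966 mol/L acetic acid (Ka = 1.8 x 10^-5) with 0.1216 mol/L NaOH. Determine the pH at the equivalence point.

8.81

n(CH3COOH) = 0.1966 x 0.03008 = 0.005914 mol; V(NaOH) at equivalence = 0.005914/0.1216 = 0.04863 L.
At equivalence all the acid is converted to CH3COO-; total volume = 0.03008 + 0.04863 = 0.07871 L, so [CH3COO-] = 0.005914/0.07871 = 0.07513 M.
Kb = Kw/Ka = 1.0e-14 / 1.8 x 10^-5 = 5.56e-10.
[OH^-] = sqrt(Kb x [CH3COO-]) = sqrt(5.56e-10 x 0.07513) = 6.46e-6 M.
pOH = 5.19, so pH = 14.00 - 5.19 = 8.81.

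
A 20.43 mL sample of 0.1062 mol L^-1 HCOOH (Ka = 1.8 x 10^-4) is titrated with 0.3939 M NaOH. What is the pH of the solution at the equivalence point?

8.33

n(HCOOH) = 0.1062 x 0.02043 = 0.002170 mol; V(NaOH) at equivalence = 0.002170/0.3939 = 0.005508 L.
At equivalence all the acid is converted to HCOO-; total volume = 0.02043 + 0.005508 = 0.02594 L, so [HCOO-] = 0.002170/0.02594 = 0.08365 M.
Kb = Kw/Ka = 1.0e-14 / 1.8 x 10^-4 = 5.56e-11.
[OH^-] = sqrt(Kb x [HCOO-]) = sqrt(5.56e-11 x 0.08365) = 2.16e-6 M.
pOH = 5.67, so pH = 14.00 - 5.67 = 8.33.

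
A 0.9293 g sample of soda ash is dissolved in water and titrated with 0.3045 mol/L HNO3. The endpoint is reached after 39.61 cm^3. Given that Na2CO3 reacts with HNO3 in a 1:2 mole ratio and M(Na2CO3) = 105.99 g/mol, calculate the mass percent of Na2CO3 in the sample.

68.8%

n(HNO3) = 0.3045 x 0.03961 = 0.01206 mol.
n(Na2CO3) = 0.01206 / 2 = 0.006031 mol.
mass of Na2CO3 = 0.006031 x 105.99 = 0.6392 g.
% purity = 0.6392 / 0.9293 x 100 = 68.8%.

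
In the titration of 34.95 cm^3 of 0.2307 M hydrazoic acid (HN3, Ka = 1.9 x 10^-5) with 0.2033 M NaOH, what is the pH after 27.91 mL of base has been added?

Initial n(HN3) = 0.2307 x 0.03495 = 0.008063 mol.
n(NaOH) added = 0.2033 x 0.02791 = 0.005674 mol, converting that many moles of HN3 to N3-.
Remaining n(HN3) = 0.002389 mol; n(N3-) = 0.005674 mol.
By Henderson-Hasselbalch, pH = pKa + log([A^-]/[HA]) = 4.72 + log(0.005674/0.002389) = 4.72 + (+0.38) = 5.10.

5.10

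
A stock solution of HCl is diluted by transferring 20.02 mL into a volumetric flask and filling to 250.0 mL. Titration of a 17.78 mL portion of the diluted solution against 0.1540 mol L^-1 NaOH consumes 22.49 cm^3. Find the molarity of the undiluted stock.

2.43 M

n(NaOH) = 0.1540 x 0.02249 = 0.003463 mol.
n(HCl) in the aliquot = 0.003463 mol.
[diluted HCl] = 0.003463 / 0.01778 = 0.1948 M.
Dilution factor = 250.0/20.02 = 12.49, so [stock] = 0.1948 x 12.49 = 2.43 M.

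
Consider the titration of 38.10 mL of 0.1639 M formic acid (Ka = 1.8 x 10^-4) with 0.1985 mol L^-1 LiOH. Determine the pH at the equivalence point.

8.35

n(HCOOH) = 0.1639 x 0.03810 = 0.006245 mol; V(LiOH) at equivalence = 0.006245/0.1985 = 0.03146 L.
At equivalence all the acid is converted to HCOO-; total volume = 0.03810 + 0.03146 = 0.06956 L, so [HCOO-] = 0.006245/0.06956 = 0.08977 M.
Kb = Kw/Ka = 1.0e-14 / 1.8 x 10^-4 = 5.56e-11.
[OH^-] = sqrt(Kb x [HCOO-]) = sqrt(5.56e-11 x 0.08977) = 2.23e-6 M.
pOH = 5.65, so pH = 14.00 - 5.65 = 8.35.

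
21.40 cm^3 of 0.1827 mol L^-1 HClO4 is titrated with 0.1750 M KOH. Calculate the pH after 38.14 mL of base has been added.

n(acid) = 0.1827 x 0.02140 = 0.003910 mol; n(KOH) added = 0.1750 x 0.03814 = 0.006674 mol.
Base is in excess by 0.006674 - 0.003910 = 0.002765 mol in a total volume of 0.05954 L.
[OH^-] = 0.002765/0.05954 = 0.04643 M, so pOH = 1.33 and pH = 14.00 - 1.33 = 12.67.

12.67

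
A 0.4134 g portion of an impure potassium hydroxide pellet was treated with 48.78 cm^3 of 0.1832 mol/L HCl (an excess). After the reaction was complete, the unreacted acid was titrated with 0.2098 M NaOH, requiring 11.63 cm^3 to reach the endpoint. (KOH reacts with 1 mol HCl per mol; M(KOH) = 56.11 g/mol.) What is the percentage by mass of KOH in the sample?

88.2%

Total n(HCl) added = 0.1832 x 0.04878 = 0.008936 mol.
n(NaOH) used = 0.2098 x 0.01163 = 0.002440 mol, which equals the excess n(HCl).
So n(HCl) consumed by the sample = 0.008936 - 0.002440 = 0.006497 mol.
n(KOH) = 0.006497 / 1 = 0.006497 mol.
mass KOH = 0.006497 x 56.11 = 0.3645 g, so %KOH = 0.3645/0.4134 x 100 = 88.2%.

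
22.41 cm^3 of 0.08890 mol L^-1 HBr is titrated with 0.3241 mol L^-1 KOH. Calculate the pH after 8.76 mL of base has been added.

n(acid) = 0.08890 x 0.02241 = 0.001992 mol; n(KOH) added = 0.3241 x 0.008760 = 0.002839 mol.
Base is in excess by 0.002839 - 0.001992 = 0.0008469 mol in a total volume of 0.03117 L.
[OH^-] = 0.0008469/0.03117 = 0.02717 M, so pOH = 1.57 and pH = 14.00 - 1.57 = 12.43.

12.43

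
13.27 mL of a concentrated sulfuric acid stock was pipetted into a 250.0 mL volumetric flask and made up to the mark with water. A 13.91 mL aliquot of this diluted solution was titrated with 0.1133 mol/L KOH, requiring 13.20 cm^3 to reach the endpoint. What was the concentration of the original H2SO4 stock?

n(KOH) = 0.1133 x 0.01320 = 0.001496 mol.
n(H2SO4) in the aliquot = 0.001496 x 1/2 = 0.0007478 mol.
[diluted H2SO4] = 0.0007478 / 0.01391 = 0.05376 M.
Dilution factor = 250.0/13.27 = 18.84, so [stock] = 0.05376 x 18.84 = 1.01 M.

1.01 M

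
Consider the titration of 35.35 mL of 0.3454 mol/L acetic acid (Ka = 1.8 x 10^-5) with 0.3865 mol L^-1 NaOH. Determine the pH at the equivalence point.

n(CH3COOH) = 0.3454 x 0.03535 = 0.01221 mol; V(NaOH) at equivalence = 0.01221/0.3865 = 0.03159 L.
At equivalence all the acid is converted to CH3COO-; total volume = 0.03535 + 0.03159 = 0.06694 L, so [CH3COO-] = 0.01221/0.06694 = 0.1824 M.
Kb = Kw/Ka = 1.0e-14 / 1.8 x 10^-5 = 5.56e-10.
[OH^-] = sqrt(Kb x [CH3COO-]) = sqrt(5.56e-10 x 0.1824) = 1.01e-5 M.
pOH = 5.00, so pH = 14.00 - 5.00 = 9.00.

9.00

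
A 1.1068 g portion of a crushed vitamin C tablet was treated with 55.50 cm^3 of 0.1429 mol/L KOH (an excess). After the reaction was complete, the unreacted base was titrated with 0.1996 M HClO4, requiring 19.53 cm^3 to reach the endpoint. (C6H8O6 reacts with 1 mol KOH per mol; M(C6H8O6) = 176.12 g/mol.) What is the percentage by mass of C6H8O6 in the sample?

64.2%

Total n(KOH) added = 0.1429 x 0.05550 = 0.007931 mol.
n(HClO4) used = 0.1996 x 0.01953 = 0.003898 mol, which equals the excess n(KOH).
So n(KOH) consumed by the sample = 0.007931 - 0.003898 = 0.004033 mol.
n(C6H8O6) = 0.004033 / 1 = 0.004033 mol.
mass C6H8O6 = 0.004033 x 176.12 = 0.7103 g, so %C6H8O6 = 0.7103/1.1068 x 100 = 64.2%.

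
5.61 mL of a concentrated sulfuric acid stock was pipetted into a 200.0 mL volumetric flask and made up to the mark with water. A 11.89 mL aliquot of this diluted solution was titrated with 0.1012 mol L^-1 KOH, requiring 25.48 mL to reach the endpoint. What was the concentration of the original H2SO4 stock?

3.87 M

n(KOH) = 0.1012 x 0.02548 = 0.002579 mol.
n(H2SO4) in the aliquot = 0.002579 x 1/2 = 0.001289 mol.
[diluted H2SO4] = 0.001289 / 0.01189 = 0.1084 M.
Dilution factor = 200.0/5.610 = 35.65, so [stock] = 0.1084 x 35.65 = 3.87 M.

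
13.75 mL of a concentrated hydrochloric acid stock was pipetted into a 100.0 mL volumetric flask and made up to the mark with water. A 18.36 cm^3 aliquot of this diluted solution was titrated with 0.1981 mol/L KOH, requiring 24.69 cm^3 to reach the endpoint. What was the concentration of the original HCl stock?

1.94 M

n(KOH) = 0.1981 x 0.02469 = 0.004891 mol.
n(HCl) in the aliquot = 0.004891 mol.
[diluted HCl] = 0.004891 / 0.01836 = 0.2664 M.
Dilution factor = 100.0/13.75 = 7.273, so [stock] = 0.2664 x 7.273 = 1.94 M.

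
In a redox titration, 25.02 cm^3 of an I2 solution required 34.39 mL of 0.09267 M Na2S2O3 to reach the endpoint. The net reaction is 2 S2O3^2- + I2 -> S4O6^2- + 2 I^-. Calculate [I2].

n(Na2S2O3) = 0.09267 x 0.03439 = 0.003187 mol.
From the balanced equation, 2 mol Na2S2O3 reacts with 1 mol I2, so n(I2) = 0.003187 x 1/2 = 0.001593 mol.
[I2] = 0.001593 / 0.02502 L = 0.0637 M.

0.0637 M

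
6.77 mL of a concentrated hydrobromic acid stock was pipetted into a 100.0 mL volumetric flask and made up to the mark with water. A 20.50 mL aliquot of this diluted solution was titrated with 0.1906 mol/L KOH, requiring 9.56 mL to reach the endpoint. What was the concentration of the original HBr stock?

1.31 M

n(KOH) = 0.1906 x 0.009560 = 0.001822 mol.
n(HBr) in the aliquot = 0.001822 mol.
[diluted HBr] = 0.001822 / 0.02050 = 0.08888 M.
Dilution factor = 100.0/6.770 = 14.77, so [stock] = 0.08888 x 14.77 = 1.31 M.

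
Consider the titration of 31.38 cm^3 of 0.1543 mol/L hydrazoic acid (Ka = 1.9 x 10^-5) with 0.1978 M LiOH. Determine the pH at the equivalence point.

8.83

n(HN3) = 0.1543 x 0.03138 = 0.004842 mol; V(LiOH) at equivalence = 0.004842/0.1978 = 0.02448 L.
At equivalence all the acid is converted to N3-; total volume = 0.03138 + 0.02448 = 0.05586 L, so [N3-] = 0.004842/0.05586 = 0.08668 M.
Kb = Kw/Ka = 1.0e-14 / 1.9 x 10^-5 = 5.26e-10.
[OH^-] = sqrt(Kb x [N3-]) = sqrt(5.26e-10 x 0.08668) = 6.75e-6 M.
pOH = 5.17, so pH = 14.00 - 5.17 = 8.83.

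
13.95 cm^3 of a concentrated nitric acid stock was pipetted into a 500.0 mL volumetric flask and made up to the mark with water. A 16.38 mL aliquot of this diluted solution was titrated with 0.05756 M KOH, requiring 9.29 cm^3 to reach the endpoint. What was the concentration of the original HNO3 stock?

1.17 M

n(KOH) = 0.05756 x 0.009290 = 0.0005347 mol.
n(HNO3) in the aliquot = 0.0005347 mol.
[diluted HNO3] = 0.0005347 / 0.01638 = 0.03265 M.
Dilution factor = 500.0/13.95 = 35.84, so [stock] = 0.03265 x 35.84 = 1.17 M.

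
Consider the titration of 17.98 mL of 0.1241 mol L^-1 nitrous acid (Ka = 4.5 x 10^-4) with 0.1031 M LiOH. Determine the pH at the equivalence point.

8.05

n(HNO2) = 0.1241 x 0.01798 = 0.002231 mol; V(LiOH) at equivalence = 0.002231/0.1031 = 0.02164 L.
At equivalence all the acid is converted to NO2-; total volume = 0.01798 + 0.02164 = 0.03962 L, so [NO2-] = 0.002231/0.03962 = 0.05631 M.
Kb = Kw/Ka = 1.0e-14 / 4.5 x 10^-4 = 2.22e-11.
[OH^-] = sqrt(Kb x [NO2-]) = sqrt(2.22e-11 x 0.05631) = 1.12e-6 M.
pOH = 5.95, so pH = 14.00 - 5.95 = 8.05.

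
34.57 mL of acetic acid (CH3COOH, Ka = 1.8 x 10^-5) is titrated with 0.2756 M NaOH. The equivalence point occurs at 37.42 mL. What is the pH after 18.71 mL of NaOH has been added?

4.74

18.71 mL is exactly half the equivalence volume (37.42/2), i.e. the half-equivalence point.
There, n(HA) = n(A^-), so pH = pKa = -log(1.8 x 10^-5) = 4.74.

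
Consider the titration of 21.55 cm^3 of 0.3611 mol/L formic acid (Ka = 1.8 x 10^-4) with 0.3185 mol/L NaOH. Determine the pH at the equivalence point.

8.49

n(HCOOH) = 0.3611 x 0.02155 = 0.007782 mol; V(NaOH) at equivalence = 0.007782/0.3185 = 0.02443 L.
At equivalence all the acid is converted to HCOO-; total volume = 0.02155 + 0.02443 = 0.04598 L, so [HCOO-] = 0.007782/0.04598 = 0.1692 M.
Kb = Kw/Ka = 1.0e-14 / 1.8 x 10^-4 = 5.56e-11.
[OH^-] = sqrt(Kb x [HCOO-]) = sqrt(5.56e-11 x 0.1692) = 3.07e-6 M.
pOH = 5.51, so pH = 14.00 - 5.51 = 8.49.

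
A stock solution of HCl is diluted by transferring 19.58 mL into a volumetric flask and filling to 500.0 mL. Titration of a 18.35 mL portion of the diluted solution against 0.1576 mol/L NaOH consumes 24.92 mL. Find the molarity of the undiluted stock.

5.47 M

n(NaOH) = 0.1576 x 0.02492 = 0.003927 mol.
n(HCl) in the aliquot = 0.003927 mol.
[diluted HCl] = 0.003927 / 0.01835 = 0.2140 M.
Dilution factor = 500.0/19.58 = 25.54, so [stock] = 0.2140 x 25.54 = 5.47 M.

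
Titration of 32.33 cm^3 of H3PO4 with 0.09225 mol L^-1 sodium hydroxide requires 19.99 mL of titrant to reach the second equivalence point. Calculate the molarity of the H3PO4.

0.0285 M

n(NaOH) = 0.09225 x 0.01999 = 0.001844 mol.
At the second equivalence point, 2 mol OH^- react per mol H3PO4, so n(H3PO4) = 0.001844 / 2 = 0.0009220 mol.
[H3PO4] = 0.0009220 / 0.03233 L = 0.0285 M.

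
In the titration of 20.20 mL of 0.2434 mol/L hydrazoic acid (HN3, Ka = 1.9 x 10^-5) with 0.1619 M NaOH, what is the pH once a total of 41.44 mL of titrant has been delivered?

n(acid) = 0.2434 x 0.02020 = 0.004917 mol; n(NaOH) added = 0.1619 x 0.04144 = 0.006709 mol.
Base is in excess by 0.006709 - 0.004917 = 0.001792 mol in a total volume of 0.06164 L.
[OH^-] = 0.001792/0.06164 = 0.02908 M, so pOH = 1.54 and pH = 14.00 - 1.54 = 12.46.

12.46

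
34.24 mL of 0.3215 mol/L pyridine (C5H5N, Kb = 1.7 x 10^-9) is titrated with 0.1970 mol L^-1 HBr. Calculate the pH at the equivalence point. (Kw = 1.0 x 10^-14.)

3.07

n(C5H5N) = 0.3215 x 0.03424 = 0.01101 mol; V(HBr) at equivalence = 0.01101/0.1970 = 0.05588 L.
At equivalence the base is fully converted to C5H5NH+; total volume = 0.09012 L, so [C5H5NH+] = 0.01101/0.09012 = 0.1222 M.
Ka(C5H5NH+) = Kw/Kb = 1.0e-14 / 1.7 x 10^-9 = 5.88e-6.
[H^+] = sqrt(Ka x [C5H5NH+]) = sqrt(5.88e-6 x 0.1222) = 0.000848 M.
pH = -log(0.000848) = 3.07.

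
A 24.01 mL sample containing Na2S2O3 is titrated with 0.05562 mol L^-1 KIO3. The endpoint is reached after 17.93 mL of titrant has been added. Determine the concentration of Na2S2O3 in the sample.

0.249 M

n(KIO3) = 0.05562 x 0.01793 = 0.0009973 mol.
From the balanced equation, 1 mol KIO3 reacts with 6 mol Na2S2O3, so n(Na2S2O3) = 0.0009973 x 6/1 = 0.005984 mol.
[Na2S2O3] = 0.005984 / 0.02401 L = 0.249 M.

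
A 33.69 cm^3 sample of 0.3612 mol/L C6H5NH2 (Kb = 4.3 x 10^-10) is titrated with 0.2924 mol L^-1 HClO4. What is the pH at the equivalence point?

n(C6H5NH2) = 0.3612 x 0.03369 = 0.01217 mol; V(HClO4) at equivalence = 0.01217/0.2924 = 0.04162 L.
At equivalence the base is fully converted to C6H5NH3+; total volume = 0.07531 L, so [C6H5NH3+] = 0.01217/0.07531 = 0.1616 M.
Ka(C6H5NH3+) = Kw/Kb = 1.0e-14 / 4.3 x 10^-10 = 2.33e-5.
[H^+] = sqrt(Ka x [C6H5NH3+]) = sqrt(2.33e-5 x 0.1616) = 0.00194 M.
pH = -log(0.00194) = 2.71.

2.71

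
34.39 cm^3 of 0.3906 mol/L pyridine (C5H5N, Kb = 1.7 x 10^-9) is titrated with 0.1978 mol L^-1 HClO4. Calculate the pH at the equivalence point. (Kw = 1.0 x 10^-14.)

3.06

n(C5H5N) = 0.3906 x 0.03439 = 0.01343 mol; V(HClO4) at equivalence = 0.01343/0.1978 = 0.06791 L.
At equivalence the base is fully converted to C5H5NH+; total volume = 0.1023 L, so [C5H5NH+] = 0.01343/0.1023 = 0.1313 M.
Ka(C5H5NH+) = Kw/Kb = 1.0e-14 / 1.7 x 10^-9 = 5.88e-6.
[H^+] = sqrt(Ka x [C5H5NH+]) = sqrt(5.88e-6 x 0.1313) = 0.000879 M.
pH = -log(0.000879) = 3.06.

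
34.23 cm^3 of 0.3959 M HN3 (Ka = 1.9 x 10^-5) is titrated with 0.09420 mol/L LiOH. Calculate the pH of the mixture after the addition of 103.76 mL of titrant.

5.13

Initial n(HN3) = 0.3959 x 0.03423 = 0.01355 mol.
n(LiOH) added = 0.09420 x 0.1038 = 0.009774 mol, converting that many moles of HN3 to N3-.
Remaining n(HN3) = 0.003777 mol; n(N3-) = 0.009774 mol.
By Henderson-Hasselbalch, pH = pKa + log([A^-]/[HA]) = 4.72 + log(0.009774/0.003777) = 4.72 + (+0.41) = 5.13.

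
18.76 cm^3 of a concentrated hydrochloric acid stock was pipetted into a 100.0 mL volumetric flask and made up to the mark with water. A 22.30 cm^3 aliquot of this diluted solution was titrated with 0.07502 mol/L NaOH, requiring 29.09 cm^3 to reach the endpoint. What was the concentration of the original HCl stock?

0.522 M

n(NaOH) = 0.07502 x 0.02909 = 0.002182 mol.
n(HCl) in the aliquot = 0.002182 mol.
[diluted HCl] = 0.002182 / 0.02230 = 0.09786 M.
Dilution factor = 100.0/18.76 = 5.330, so [stock] = 0.09786 x 5.330 = 0.522 M.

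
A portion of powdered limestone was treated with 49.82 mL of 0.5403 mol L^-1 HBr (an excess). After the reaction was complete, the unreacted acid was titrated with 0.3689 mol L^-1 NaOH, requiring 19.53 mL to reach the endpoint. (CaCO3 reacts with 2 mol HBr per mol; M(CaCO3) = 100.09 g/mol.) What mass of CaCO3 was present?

Total n(HBr) added = 0.5403 x 0.04982 = 0.02692 mol.
n(NaOH) used = 0.3689 x 0.01953 = 0.007205 mol, which equals the excess n(HBr).
So n(HBr) consumed by the sample = 0.02692 - 0.007205 = 0.01971 mol.
n(CaCO3) = 0.01971 / 2 = 0.009857 mol.
mass = 0.009857 mol x 100.09 g/mol = 0.987 g.

0.987 g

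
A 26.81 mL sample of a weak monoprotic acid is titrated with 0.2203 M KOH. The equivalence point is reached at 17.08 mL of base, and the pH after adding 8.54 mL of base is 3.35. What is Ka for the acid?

4.5 x 10^-4

8.54 mL is half of the equivalence volume, so this is the half-equivalence point where [HA] = [A^-].
At half-equivalence pH = pKa, so pKa = 3.35.
Ka = 10^(-3.35) = 4.5 x 10^-4.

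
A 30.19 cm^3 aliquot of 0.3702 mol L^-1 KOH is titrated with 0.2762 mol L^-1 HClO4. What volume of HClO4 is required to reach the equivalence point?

40.5 mL

n(KOH) = 0.3702 mol/L x 0.03019 L = 0.01118 mol.
At equivalence n(HClO4) = n(KOH) = 0.01118 mol.
V(HClO4) = 0.01118 / 0.2762 = 0.04046 L = 40.5 mL.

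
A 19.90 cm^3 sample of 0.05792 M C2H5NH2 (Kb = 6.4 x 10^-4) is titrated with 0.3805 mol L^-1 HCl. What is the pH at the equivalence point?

6.05

n(C2H5NH2) = 0.05792 x 0.01990 = 0.001153 mol; V(HCl) at equivalence = 0.001153/0.3805 = 0.003029 L.
At equivalence the base is fully converted to C2H5NH3+; total volume = 0.02293 L, so [C2H5NH3+] = 0.001153/0.02293 = 0.05027 M.
Ka(C2H5NH3+) = Kw/Kb = 1.0e-14 / 6.4 x 10^-4 = 1.56e-11.
[H^+] = sqrt(Ka x [C2H5NH3+]) = sqrt(1.56e-11 x 0.05027) = 8.86e-7 M.
pH = -log(8.86e-7) = 6.05.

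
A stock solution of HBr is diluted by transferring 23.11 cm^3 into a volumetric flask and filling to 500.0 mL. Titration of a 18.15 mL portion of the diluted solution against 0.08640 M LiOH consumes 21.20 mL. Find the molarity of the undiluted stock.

2.18 M

n(LiOH) = 0.08640 x 0.02120 = 0.001832 mol.
n(HBr) in the aliquot = 0.001832 mol.
[diluted HBr] = 0.001832 / 0.01815 = 0.1009 M.
Dilution factor = 500.0/23.11 = 21.64, so [stock] = 0.1009 x 21.64 = 2.18 M.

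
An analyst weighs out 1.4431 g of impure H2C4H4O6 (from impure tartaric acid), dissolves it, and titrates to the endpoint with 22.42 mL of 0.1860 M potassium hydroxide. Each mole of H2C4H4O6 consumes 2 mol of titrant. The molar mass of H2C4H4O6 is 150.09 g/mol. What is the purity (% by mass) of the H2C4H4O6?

21.7%

n(KOH) = 0.1860 x 0.02242 = 0.004170 mol.
n(H2C4H4O6) = 0.004170 / 2 = 0.002085 mol.
mass of H2C4H4O6 = 0.002085 x 150.09 = 0.3129 g.
% purity = 0.3129 / 1.4431 x 100 = 21.7%.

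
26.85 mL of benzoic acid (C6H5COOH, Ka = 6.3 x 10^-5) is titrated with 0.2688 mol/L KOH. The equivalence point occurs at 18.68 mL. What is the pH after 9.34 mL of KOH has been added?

4.20

9.34 mL is exactly half the equivalence volume (18.68/2), i.e. the half-equivalence point.
There, n(HA) = n(A^-), so pH = pKa = -log(6.3 x 10^-5) = 4.20.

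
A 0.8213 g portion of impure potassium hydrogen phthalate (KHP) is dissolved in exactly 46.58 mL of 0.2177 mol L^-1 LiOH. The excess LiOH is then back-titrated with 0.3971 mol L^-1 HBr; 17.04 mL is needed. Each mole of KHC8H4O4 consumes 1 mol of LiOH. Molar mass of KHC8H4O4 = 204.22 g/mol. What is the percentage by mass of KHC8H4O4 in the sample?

Total n(LiOH) added = 0.2177 x 0.04658 = 0.01014 mol.
n(HBr) used = 0.3971 x 0.01704 = 0.006767 mol, which equals the excess n(LiOH).
So n(LiOH) consumed by the sample = 0.01014 - 0.006767 = 0.003374 mol.
n(KHC8H4O4) = 0.003374 / 1 = 0.003374 mol.
mass KHC8H4O4 = 0.003374 x 204.22 = 0.6890 g, so %KHC8H4O4 = 0.6890/0.8213 x 100 = 83.9%.

83.9%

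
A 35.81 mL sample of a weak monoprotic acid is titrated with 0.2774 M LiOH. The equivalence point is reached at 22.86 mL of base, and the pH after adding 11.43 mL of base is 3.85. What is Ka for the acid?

1.4 x 10^-4

11.43 mL is half of the equivalence volume, so this is the half-equivalence point where [HA] = [A^-].
At half-equivalence pH = pKa, so pKa = 3.85.
Ka = 10^(-3.85) = 1.4 x 10^-4.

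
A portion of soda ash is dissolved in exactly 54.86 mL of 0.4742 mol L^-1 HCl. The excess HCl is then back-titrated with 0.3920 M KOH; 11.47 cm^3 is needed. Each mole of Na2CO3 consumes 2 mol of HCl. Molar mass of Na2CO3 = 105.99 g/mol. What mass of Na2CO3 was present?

1.14 g

Total n(HCl) added = 0.4742 x 0.05486 = 0.02601 mol.
n(KOH) used = 0.3920 x 0.01147 = 0.004496 mol, which equals the excess n(HCl).
So n(HCl) consumed by the sample = 0.02601 - 0.004496 = 0.02152 mol.
n(Na2CO3) = 0.02152 / 2 = 0.01076 mol.
mass = 0.01076 mol x 105.99 g/mol = 1.14 g.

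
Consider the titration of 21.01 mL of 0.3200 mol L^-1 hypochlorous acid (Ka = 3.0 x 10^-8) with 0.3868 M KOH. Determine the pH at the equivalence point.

10.38

n(HClO) = 0.3200 x 0.02101 = 0.006723 mol; V(KOH) at equivalence = 0.006723/0.3868 = 0.01738 L.
At equivalence all the acid is converted to ClO-; total volume = 0.02101 + 0.01738 = 0.03839 L, so [ClO-] = 0.006723/0.03839 = 0.1751 M.
Kb = Kw/Ka = 1.0e-14 / 3.0 x 10^-8 = 3.33e-7.
[OH^-] = sqrt(Kb x [ClO-]) = sqrt(3.33e-7 x 0.1751) = 0.000242 M.
pOH = 3.62, so pH = 14.00 - 3.62 = 10.38.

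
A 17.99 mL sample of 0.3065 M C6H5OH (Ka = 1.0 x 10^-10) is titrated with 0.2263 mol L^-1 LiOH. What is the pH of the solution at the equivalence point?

n(C6H5OH) = 0.3065 x 0.01799 = 0.005514 mol; V(LiOH) at equivalence = 0.005514/0.2263 = 0.02437 L.
At equivalence all the acid is converted to C6H5O-; total volume = 0.01799 + 0.02437 = 0.04236 L, so [C6H5O-] = 0.005514/0.04236 = 0.1302 M.
Kb = Kw/Ka = 1.0e-14 / 1.0 x 10^-10 = 0.000100.
[OH^-] = sqrt(Kb x [C6H5O-]) = sqrt(0.000100 x 0.1302) = 0.00361 M.
pOH = 2.44, so pH = 14.00 - 2.44 = 11.56.

11.56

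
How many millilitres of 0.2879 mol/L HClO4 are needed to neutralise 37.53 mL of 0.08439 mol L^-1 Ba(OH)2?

n(Ba(OH)2) = 0.08439 mol/L x 0.03753 L = 0.003167 mol.
The neutralisation is 1 Ba(OH)2 : 2 HClO4, so n(HClO4) = 0.003167 x 2/1 = 0.006334 mol.
V(HClO4) = 0.006334 / 0.2879 = 0.02200 L = 22.0 mL.

22.0 mL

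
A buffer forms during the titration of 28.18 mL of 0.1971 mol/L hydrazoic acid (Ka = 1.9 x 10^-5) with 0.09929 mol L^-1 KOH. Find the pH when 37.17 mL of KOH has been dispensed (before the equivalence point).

Initial n(HN3) = 0.1971 x 0.02818 = 0.005554 mol.
n(KOH) added = 0.09929 x 0.03717 = 0.003691 mol, converting that many moles of HN3 to N3-.
Remaining n(HN3) = 0.001864 mol; n(N3-) = 0.003691 mol.
By Henderson-Hasselbalch, pH = pKa + log([A^-]/[HA]) = 4.72 + log(0.003691/0.001864) = 4.72 + (+0.30) = 5.02.

5.02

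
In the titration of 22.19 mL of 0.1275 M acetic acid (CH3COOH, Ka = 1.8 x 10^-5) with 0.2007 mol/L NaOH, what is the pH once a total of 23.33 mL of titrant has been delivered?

n(acid) = 0.1275 x 0.02219 = 0.002829 mol; n(NaOH) added = 0.2007 x 0.02333 = 0.004682 mol.
Base is in excess by 0.004682 - 0.002829 = 0.001853 mol in a total volume of 0.04552 L.
[OH^-] = 0.001853/0.04552 = 0.04071 M, so pOH = 1.39 and pH = 14.00 - 1.39 = 12.61.

12.61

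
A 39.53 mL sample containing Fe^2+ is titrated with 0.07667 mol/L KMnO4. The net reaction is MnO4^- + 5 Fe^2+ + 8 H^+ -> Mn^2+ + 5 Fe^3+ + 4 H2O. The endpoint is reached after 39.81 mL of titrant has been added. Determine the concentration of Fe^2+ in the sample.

n(KMnO4) = 0.07667 x 0.03981 = 0.003052 mol.
From the balanced equation, 1 mol KMnO4 reacts with 5 mol Fe^2+, so n(Fe^2+) = 0.003052 x 5/1 = 0.01526 mol.
[Fe^2+] = 0.01526 / 0.03953 L = 0.386 M.

0.386 M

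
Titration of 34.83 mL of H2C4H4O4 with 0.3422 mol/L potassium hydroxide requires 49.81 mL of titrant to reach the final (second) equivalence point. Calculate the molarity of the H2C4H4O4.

0.245 M

n(KOH) = 0.3422 x 0.04981 = 0.01704 mol.
At the final (second) equivalence point, 2 mol OH^- react per mol H2C4H4O4, so n(H2C4H4O4) = 0.01704 / 2 = 0.008522 mol.
[H2C4H4O4] = 0.008522 / 0.03483 L = 0.245 M.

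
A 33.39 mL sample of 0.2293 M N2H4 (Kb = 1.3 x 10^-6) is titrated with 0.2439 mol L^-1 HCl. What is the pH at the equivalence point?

4.52

n(N2H4) = 0.2293 x 0.03339 = 0.007656 mol; V(HCl) at equivalence = 0.007656/0.2439 = 0.03139 L.
At equivalence the base is fully converted to N2H5+; total volume = 0.06478 L, so [N2H5+] = 0.007656/0.06478 = 0.1182 M.
Ka(N2H5+) = Kw/Kb = 1.0e-14 / 1.3 x 10^-6 = 7.69e-9.
[H^+] = sqrt(Ka x [N2H5+]) = sqrt(7.69e-9 x 0.1182) = 3.02e-5 M.
pH = -log(3.02e-5) = 4.52.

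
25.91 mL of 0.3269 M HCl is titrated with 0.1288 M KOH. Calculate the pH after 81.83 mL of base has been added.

n(acid) = 0.3269 x 0.02591 = 0.008470 mol; n(KOH) added = 0.1288 x 0.08183 = 0.01054 mol.
Base is in excess by 0.01054 - 0.008470 = 0.002070 mol in a total volume of 0.1077 L.
[OH^-] = 0.002070/0.1077 = 0.01921 M, so pOH = 1.72 and pH = 14.00 - 1.72 = 12.28.

12.28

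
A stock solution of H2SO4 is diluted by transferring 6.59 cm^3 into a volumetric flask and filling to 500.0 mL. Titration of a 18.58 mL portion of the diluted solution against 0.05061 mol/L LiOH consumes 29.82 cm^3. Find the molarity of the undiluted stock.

n(LiOH) = 0.05061 x 0.02982 = 0.001509 mol.
n(H2SO4) in the aliquot = 0.001509 x 1/2 = 0.0007546 mol.
[diluted H2SO4] = 0.0007546 / 0.01858 = 0.04061 M.
Dilution factor = 500.0/6.590 = 75.87, so [stock] = 0.04061 x 75.87 = 3.08 M.

3.08 M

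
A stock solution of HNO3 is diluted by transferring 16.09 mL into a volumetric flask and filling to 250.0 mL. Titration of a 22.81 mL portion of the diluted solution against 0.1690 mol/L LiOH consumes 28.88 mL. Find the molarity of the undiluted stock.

n(LiOH) = 0.1690 x 0.02888 = 0.004881 mol.
n(HNO3) in the aliquot = 0.004881 mol.
[diluted HNO3] = 0.004881 / 0.02281 = 0.2140 M.
Dilution factor = 250.0/16.09 = 15.54, so [stock] = 0.2140 x 15.54 = 3.32 M.

3.32 M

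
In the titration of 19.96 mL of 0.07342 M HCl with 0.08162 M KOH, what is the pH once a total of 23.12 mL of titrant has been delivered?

n(acid) = 0.07342 x 0.01996 = 0.001465 mol; n(KOH) added = 0.08162 x 0.02312 = 0.001887 mol.
Base is in excess by 0.001887 - 0.001465 = 0.0004216 mol in a total volume of 0.04308 L.
[OH^-] = 0.0004216/0.04308 = 0.009786 M, so pOH = 2.01 and pH = 14.00 - 2.01 = 11.99.

11.99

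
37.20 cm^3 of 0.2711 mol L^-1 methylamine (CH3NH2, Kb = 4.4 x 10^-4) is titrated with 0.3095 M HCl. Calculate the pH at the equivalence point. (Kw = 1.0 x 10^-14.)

5.74

n(CH3NH2) = 0.2711 x 0.03720 = 0.01008 mol; V(HCl) at equivalence = 0.01008/0.3095 = 0.03258 L.
At equivalence the base is fully converted to CH3NH3+; total volume = 0.06978 L, so [CH3NH3+] = 0.01008/0.06978 = 0.1445 M.
Ka(CH3NH3+) = Kw/Kb = 1.0e-14 / 4.4 x 10^-4 = 2.27e-11.
[H^+] = sqrt(Ka x [CH3NH3+]) = sqrt(2.27e-11 x 0.1445) = 1.81e-6 M.
pH = -log(1.81e-6) = 5.74.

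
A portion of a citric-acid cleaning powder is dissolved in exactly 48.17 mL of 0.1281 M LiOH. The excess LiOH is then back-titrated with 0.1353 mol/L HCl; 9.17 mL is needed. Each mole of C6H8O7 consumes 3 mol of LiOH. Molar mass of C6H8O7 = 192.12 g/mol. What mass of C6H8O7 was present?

Total n(LiOH) added = 0.1281 x 0.04817 = 0.006171 mol.
n(HCl) used = 0.1353 x 0.009170 = 0.001241 mol, which equals the excess n(LiOH).
So n(LiOH) consumed by the sample = 0.006171 - 0.001241 = 0.004930 mol.
n(C6H8O7) = 0.004930 / 3 = 0.001643 mol.
mass = 0.001643 mol x 192.12 g/mol = 0.316 g.

0.316 g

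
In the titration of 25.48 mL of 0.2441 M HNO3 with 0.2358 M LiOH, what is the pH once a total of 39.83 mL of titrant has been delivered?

n(acid) = 0.2441 x 0.02548 = 0.006220 mol; n(LiOH) added = 0.2358 x 0.03983 = 0.009392 mol.
Base is in excess by 0.009392 - 0.006220 = 0.003172 mol in a total volume of 0.06531 L.
[OH^-] = 0.003172/0.06531 = 0.04857 M, so pOH = 1.31 and pH = 14.00 - 1.31 = 12.69.

12.69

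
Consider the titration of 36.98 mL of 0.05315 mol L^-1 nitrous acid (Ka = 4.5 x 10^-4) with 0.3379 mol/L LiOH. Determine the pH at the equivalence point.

8.00

n(HNO2) = 0.05315 x 0.03698 = 0.001965 mol; V(LiOH) at equivalence = 0.001965/0.3379 = 0.005817 L.
At equivalence all the acid is converted to NO2-; total volume = 0.03698 + 0.005817 = 0.04280 L, so [NO2-] = 0.001965/0.04280 = 0.04593 M.
Kb = Kw/Ka = 1.0e-14 / 4.5 x 10^-4 = 2.22e-11.
[OH^-] = sqrt(Kb x [NO2-]) = sqrt(2.22e-11 x 0.04593) = 1.01e-6 M.
pOH = 6.00, so pH = 14.00 - 6.00 = 8.00.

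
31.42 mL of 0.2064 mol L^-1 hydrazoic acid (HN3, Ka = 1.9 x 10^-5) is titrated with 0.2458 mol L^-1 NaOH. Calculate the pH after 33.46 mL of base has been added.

n(acid) = 0.2064 x 0.03142 = 0.006485 mol; n(NaOH) added = 0.2458 x 0.03346 = 0.008224 mol.
Base is in excess by 0.008224 - 0.006485 = 0.001739 mol in a total volume of 0.06488 L.
[OH^-] = 0.001739/0.06488 = 0.02681 M, so pOH = 1.57 and pH = 14.00 - 1.57 = 12.43.

12.43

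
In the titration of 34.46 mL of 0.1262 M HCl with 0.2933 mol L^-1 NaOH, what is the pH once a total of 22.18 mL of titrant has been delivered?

n(acid) = 0.1262 x 0.03446 = 0.004349 mol; n(NaOH) added = 0.2933 x 0.02218 = 0.006505 mol.
Base is in excess by 0.006505 - 0.004349 = 0.002157 mol in a total volume of 0.05664 L.
[OH^-] = 0.002157/0.05664 = 0.03807 M, so pOH = 1.42 and pH = 14.00 - 1.42 = 12.58.

12.58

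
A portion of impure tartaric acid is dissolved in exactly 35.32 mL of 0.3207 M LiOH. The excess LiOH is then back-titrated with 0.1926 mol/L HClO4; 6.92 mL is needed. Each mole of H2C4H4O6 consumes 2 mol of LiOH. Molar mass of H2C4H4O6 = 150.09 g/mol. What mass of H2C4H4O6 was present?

Total n(LiOH) added = 0.3207 x 0.03532 = 0.01133 mol.
n(HClO4) used = 0.1926 x 0.006920 = 0.001333 mol, which equals the excess n(LiOH).
So n(LiOH) consumed by the sample = 0.01133 - 0.001333 = 0.009994 mol.
n(H2C4H4O6) = 0.009994 / 2 = 0.004997 mol.
mass = 0.004997 mol x 150.09 g/mol = 0.750 g.

0.750 g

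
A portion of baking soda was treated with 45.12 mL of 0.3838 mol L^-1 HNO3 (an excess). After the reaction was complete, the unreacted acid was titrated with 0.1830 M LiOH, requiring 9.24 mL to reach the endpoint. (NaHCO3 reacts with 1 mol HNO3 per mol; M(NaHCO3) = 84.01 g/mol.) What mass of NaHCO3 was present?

Total n(HNO3) added = 0.3838 x 0.04512 = 0.01732 mol.
n(LiOH) used = 0.1830 x 0.009240 = 0.001691 mol, which equals the excess n(HNO3).
So n(HNO3) consumed by the sample = 0.01732 - 0.001691 = 0.01563 mol.
n(NaHCO3) = 0.01563 / 1 = 0.01563 mol.
mass = 0.01563 mol x 84.01 g/mol = 1.31 g.

1.31 g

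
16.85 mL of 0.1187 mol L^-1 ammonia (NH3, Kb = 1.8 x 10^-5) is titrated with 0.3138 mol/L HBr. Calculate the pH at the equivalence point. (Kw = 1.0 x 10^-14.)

5.16

n(NH3) = 0.1187 x 0.01685 = 0.002000 mol; V(HBr) at equivalence = 0.002000/0.3138 = 0.006374 L.
At equivalence the base is fully converted to NH4+; total volume = 0.02322 L, so [NH4+] = 0.002000/0.02322 = 0.08612 M.
Ka(NH4+) = Kw/Kb = 1.0e-14 / 1.8 x 10^-5 = 5.56e-10.
[H^+] = sqrt(Ka x [NH4+]) = sqrt(5.56e-10 x 0.08612) = 6.92e-6 M.
pH = -log(6.92e-6) = 5.16.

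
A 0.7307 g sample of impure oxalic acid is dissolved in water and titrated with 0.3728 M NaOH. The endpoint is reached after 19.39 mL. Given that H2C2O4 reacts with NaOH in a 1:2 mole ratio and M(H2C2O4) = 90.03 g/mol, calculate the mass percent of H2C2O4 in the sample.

n(NaOH) = 0.3728 x 0.01939 = 0.007229 mol.
n(H2C2O4) = 0.007229 / 2 = 0.003614 mol.
mass of H2C2O4 = 0.003614 x 90.03 = 0.3254 g.
% purity = 0.3254 / 0.7307 x 100 = 44.5%.

44.5%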